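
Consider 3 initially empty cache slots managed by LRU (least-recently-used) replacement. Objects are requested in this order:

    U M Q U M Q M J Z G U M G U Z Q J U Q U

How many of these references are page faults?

12

U: miss, frames (U)
M: miss, frames (U M)
Q: miss, frames (U M Q)
U: hit
M: hit
Q: hit
M: hit
J: miss, evict U, frames (Q M J)
Z: miss, evict Q, frames (M J Z)
G: miss, evict M, frames (J Z G)
U: miss, evict J, frames (Z G U)
M: miss, evict Z, frames (G U M)
G: hit
U: hit
Z: miss, evict M, frames (G U Z)
Q: miss, evict G, frames (U Z Q)
J: miss, evict U, frames (Z Q J)
U: miss, evict Z, frames (Q J U)
Q: hit
U: hit
Page faults: 12.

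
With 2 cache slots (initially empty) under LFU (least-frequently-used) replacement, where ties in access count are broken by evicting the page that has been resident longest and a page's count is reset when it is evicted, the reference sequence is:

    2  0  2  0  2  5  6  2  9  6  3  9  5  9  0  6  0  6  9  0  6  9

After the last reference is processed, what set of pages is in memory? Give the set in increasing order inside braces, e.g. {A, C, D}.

{2, 9}

2: fault, frames (2)
0: fault, frames (2 0)
2: hit
0: hit
2: hit
5: fault, evict 0, frames (2 5)
6: fault, evict 5, frames (2 6)
2: hit
9: fault, evict 6, frames (2 9)
6: fault, evict 9, frames (2 6)
3: fault, evict 6, frames (2 3)
9: fault, evict 3, frames (2 9)
5: fault, evict 9, frames (2 5)
9: fault, evict 5, frames (2 9)
0: fault, evict 9, frames (2 0)
6: fault, evict 0, frames (2 6)
0: fault, evict 6, frames (2 0)
6: fault, evict 0, frames (2 6)
9: fault, evict 6, frames (2 9)
0: fault, evict 9, frames (2 0)
6: fault, evict 0, frames (2 6)
9: fault, evict 6, frames (2 9)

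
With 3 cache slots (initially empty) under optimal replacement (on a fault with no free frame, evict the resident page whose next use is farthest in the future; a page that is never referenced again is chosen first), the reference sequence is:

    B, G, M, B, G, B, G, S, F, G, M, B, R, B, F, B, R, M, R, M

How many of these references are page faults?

B → fault, frames (B)
G → fault, frames (B G)
M → fault, frames (B G M)
B → hit
G → hit
B → hit
G → hit
S → fault, evict B, frames (G M S)
F → fault, evict S, frames (G M F)
G → hit
M → hit
B → fault, evict G, frames (M F B)
R → fault, evict M, frames (F B R)
B → hit
F → hit
B → hit
R → hit
M → fault, evict B, frames (F R M)
R → hit
M → hit
Page faults: 8.

8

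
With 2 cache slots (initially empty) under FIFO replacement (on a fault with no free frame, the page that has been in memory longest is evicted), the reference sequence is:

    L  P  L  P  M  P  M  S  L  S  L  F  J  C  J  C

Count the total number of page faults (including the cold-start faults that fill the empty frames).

8

L -> miss, frames {L}
P -> miss, frames {L,P}
L -> hit
P -> hit
M -> miss, evict L, frames {P,M}
P -> hit
M -> hit
S -> miss, evict P, frames {M,S}
L -> miss, evict M, frames {S,L}
S -> hit
L -> hit
F -> miss, evict S, frames {L,F}
J -> miss, evict L, frames {F,J}
C -> miss, evict F, frames {J,C}
J -> hit
C -> hit
Page faults: 8.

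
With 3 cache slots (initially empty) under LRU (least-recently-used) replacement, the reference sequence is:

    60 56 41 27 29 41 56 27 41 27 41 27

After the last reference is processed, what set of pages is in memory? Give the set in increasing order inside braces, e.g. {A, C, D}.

60: fault, frames (60)
56: fault, frames (60 56)
41: fault, frames (60 56 41)
27: fault, evict 60, frames (56 41 27)
29: fault, evict 56, frames (41 27 29)
41: hit
56: fault, evict 27, frames (29 41 56)
27: fault, evict 29, frames (41 56 27)
41: hit
27: hit
41: hit
27: hit

{27, 41, 56}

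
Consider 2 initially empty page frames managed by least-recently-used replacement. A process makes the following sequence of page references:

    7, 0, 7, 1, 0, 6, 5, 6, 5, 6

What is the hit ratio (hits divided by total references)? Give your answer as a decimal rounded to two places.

0.40

7 -> miss, frames (7)
0 -> miss, frames (7 0)
7 -> hit
1 -> miss, evict 0, frames (7 1)
0 -> miss, evict 7, frames (1 0)
6 -> miss, evict 1, frames (0 6)
5 -> miss, evict 0, frames (6 5)
6 -> hit
5 -> hit
6 -> hit
Hits: 4 of 10 references → 4/10 = 0.4000.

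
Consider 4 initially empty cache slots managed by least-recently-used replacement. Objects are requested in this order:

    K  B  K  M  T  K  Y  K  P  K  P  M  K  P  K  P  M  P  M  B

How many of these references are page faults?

8

K → fault, frames (K)
B → fault, frames (K B)
K → hit
M → fault, frames (B K M)
T → fault, frames (B K M T)
K → hit
Y → fault, evict B, frames (M T K Y)
K → hit
P → fault, evict M, frames (T Y K P)
K → hit
P → hit
M → fault, evict T, frames (Y K P M)
K → hit
P → hit
K → hit
P → hit
M → hit
P → hit
M → hit
B → fault, evict Y, frames (K P M B)
Page faults: 8.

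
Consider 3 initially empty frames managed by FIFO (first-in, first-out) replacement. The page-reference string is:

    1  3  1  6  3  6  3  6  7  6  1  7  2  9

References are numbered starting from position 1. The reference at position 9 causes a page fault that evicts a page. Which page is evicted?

1

pos 1: 1 -> fault, frames [1]
pos 2: 3 -> fault, frames [1, 3]
pos 3: 1 -> hit
pos 4: 6 -> fault, frames [1, 3, 6]
pos 5: 3 -> hit
pos 6: 6 -> hit
pos 7: 3 -> hit
pos 8: 6 -> hit
pos 9: 7 -> fault, evict 1, frames [3, 6, 7]
At position 9, page 1 is evicted.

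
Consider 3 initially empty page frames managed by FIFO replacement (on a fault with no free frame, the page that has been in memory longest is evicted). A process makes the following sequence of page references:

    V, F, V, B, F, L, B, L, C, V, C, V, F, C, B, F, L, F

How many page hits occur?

V: miss, frames (V)
F: miss, frames (V F)
V: hit
B: miss, frames (V F B)
F: hit
L: miss, evict V, frames (F B L)
B: hit
L: hit
C: miss, evict F, frames (B L C)
V: miss, evict B, frames (L C V)
C: hit
V: hit
F: miss, evict L, frames (C V F)
C: hit
B: miss, evict C, frames (V F B)
F: hit
L: miss, evict V, frames (F B L)
F: hit
Hits: 9.

9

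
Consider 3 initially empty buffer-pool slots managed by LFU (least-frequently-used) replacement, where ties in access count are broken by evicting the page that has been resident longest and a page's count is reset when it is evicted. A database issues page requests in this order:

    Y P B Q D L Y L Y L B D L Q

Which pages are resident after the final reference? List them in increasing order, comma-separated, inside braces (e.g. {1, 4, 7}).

Y -> miss, frames (Y)
P -> miss, frames (Y P)
B -> miss, frames (Y P B)
Q -> miss, evict Y, frames (P B Q)
D -> miss, evict P, frames (B Q D)
L -> miss, evict B, frames (Q D L)
Y -> miss, evict Q, frames (D L Y)
L -> hit
Y -> hit
L -> hit
B -> miss, evict D, frames (L Y B)
D -> miss, evict B, frames (L Y D)
L -> hit
Q -> miss, evict D, frames (L Y Q)

{L, Q, Y}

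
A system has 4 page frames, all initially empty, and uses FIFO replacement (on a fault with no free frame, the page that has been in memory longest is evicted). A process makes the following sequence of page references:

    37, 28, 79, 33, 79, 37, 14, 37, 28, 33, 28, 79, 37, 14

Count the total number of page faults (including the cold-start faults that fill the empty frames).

37: miss, frames [37]
28: miss, frames [37, 28]
79: miss, frames [37, 28, 79]
33: miss, frames [37, 28, 79, 33]
79: hit
37: hit
14: miss, evict 37, frames [28, 79, 33, 14]
37: miss, evict 28, frames [79, 33, 14, 37]
28: miss, evict 79, frames [33, 14, 37, 28]
33: hit
28: hit
79: miss, evict 33, frames [14, 37, 28, 79]
37: hit
14: hit
Page faults: 8.

8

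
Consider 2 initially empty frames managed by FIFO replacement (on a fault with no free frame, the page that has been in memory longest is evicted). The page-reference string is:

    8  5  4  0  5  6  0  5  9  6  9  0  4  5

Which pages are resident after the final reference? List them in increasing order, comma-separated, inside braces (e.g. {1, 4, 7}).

8 → miss, frames [8]
5 → miss, frames [8, 5]
4 → miss, evict 8, frames [5, 4]
0 → miss, evict 5, frames [4, 0]
5 → miss, evict 4, frames [0, 5]
6 → miss, evict 0, frames [5, 6]
0 → miss, evict 5, frames [6, 0]
5 → miss, evict 6, frames [0, 5]
9 → miss, evict 0, frames [5, 9]
6 → miss, evict 5, frames [9, 6]
9 → hit
0 → miss, evict 9, frames [6, 0]
4 → miss, evict 6, frames [0, 4]
5 → miss, evict 0, frames [4, 5]

{4, 5}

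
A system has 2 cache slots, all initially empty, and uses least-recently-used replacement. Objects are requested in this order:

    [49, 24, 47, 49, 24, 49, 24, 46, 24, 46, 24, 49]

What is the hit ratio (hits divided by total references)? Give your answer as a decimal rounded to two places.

0.42

49 -> miss, frames (49)
24 -> miss, frames (49 24)
47 -> miss, evict 49, frames (24 47)
49 -> miss, evict 24, frames (47 49)
24 -> miss, evict 47, frames (49 24)
49 -> hit
24 -> hit
46 -> miss, evict 49, frames (24 46)
24 -> hit
46 -> hit
24 -> hit
49 -> miss, evict 46, frames (24 49)
Hits: 5 of 12 references → 5/12 = 0.4167.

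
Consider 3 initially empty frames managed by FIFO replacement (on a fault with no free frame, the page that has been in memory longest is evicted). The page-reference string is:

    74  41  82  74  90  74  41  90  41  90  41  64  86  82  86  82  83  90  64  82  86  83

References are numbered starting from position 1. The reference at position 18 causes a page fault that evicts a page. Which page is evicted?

pos 1: 74 → miss, frames (74)
pos 2: 41 → miss, frames (74 41)
pos 3: 82 → miss, frames (74 41 82)
pos 4: 74 → hit
pos 5: 90 → miss, evict 74, frames (41 82 90)
pos 6: 74 → miss, evict 41, frames (82 90 74)
pos 7: 41 → miss, evict 82, frames (90 74 41)
pos 8: 90 → hit
pos 9: 41 → hit
pos 10: 90 → hit
pos 11: 41 → hit
pos 12: 64 → miss, evict 90, frames (74 41 64)
pos 13: 86 → miss, evict 74, frames (41 64 86)
pos 14: 82 → miss, evict 41, frames (64 86 82)
pos 15: 86 → hit
pos 16: 82 → hit
pos 17: 83 → miss, evict 64, frames (86 82 83)
pos 18: 90 → miss, evict 86, frames (82 83 90)
At position 18, page 86 is evicted.

86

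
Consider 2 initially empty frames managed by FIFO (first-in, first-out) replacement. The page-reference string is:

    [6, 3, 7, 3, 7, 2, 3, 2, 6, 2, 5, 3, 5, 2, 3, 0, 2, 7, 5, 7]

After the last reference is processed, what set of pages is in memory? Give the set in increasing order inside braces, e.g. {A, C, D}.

6: miss, frames {6}
3: miss, frames {6,3}
7: miss, evict 6, frames {3,7}
3: hit
7: hit
2: miss, evict 3, frames {7,2}
3: miss, evict 7, frames {2,3}
2: hit
6: miss, evict 2, frames {3,6}
2: miss, evict 3, frames {6,2}
5: miss, evict 6, frames {2,5}
3: miss, evict 2, frames {5,3}
5: hit
2: miss, evict 5, frames {3,2}
3: hit
0: miss, evict 3, frames {2,0}
2: hit
7: miss, evict 2, frames {0,7}
5: miss, evict 0, frames {7,5}
7: hit

{5, 7}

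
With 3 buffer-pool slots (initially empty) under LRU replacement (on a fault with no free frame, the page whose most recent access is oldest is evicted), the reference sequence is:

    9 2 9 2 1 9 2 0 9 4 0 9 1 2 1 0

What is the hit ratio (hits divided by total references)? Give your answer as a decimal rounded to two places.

0.50

9 -> fault, frames {9}
2 -> fault, frames {9,2}
9 -> hit
2 -> hit
1 -> fault, frames {9,2,1}
9 -> hit
2 -> hit
0 -> fault, evict 1, frames {9,2,0}
9 -> hit
4 -> fault, evict 2, frames {0,9,4}
0 -> hit
9 -> hit
1 -> fault, evict 4, frames {0,9,1}
2 -> fault, evict 0, frames {9,1,2}
1 -> hit
0 -> fault, evict 9, frames {2,1,0}
Hits: 8 of 16 references → 8/16 = 0.5000.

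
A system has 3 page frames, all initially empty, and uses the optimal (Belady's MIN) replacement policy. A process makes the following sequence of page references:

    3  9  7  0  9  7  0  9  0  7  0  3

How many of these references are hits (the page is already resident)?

7

3 -> fault, frames {3}
9 -> fault, frames {3,9}
7 -> fault, frames {3,9,7}
0 -> fault, evict 3, frames {9,7,0}
9 -> hit
7 -> hit
0 -> hit
9 -> hit
0 -> hit
7 -> hit
0 -> hit
3 -> fault, evict 0, frames {9,7,3}
Hits: 7.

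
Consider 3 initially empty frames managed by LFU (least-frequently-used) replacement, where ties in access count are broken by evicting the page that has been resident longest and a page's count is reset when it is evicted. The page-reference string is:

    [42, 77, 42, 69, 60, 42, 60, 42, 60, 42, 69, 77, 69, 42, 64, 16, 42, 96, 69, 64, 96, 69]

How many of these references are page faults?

42 -> miss, frames [42]
77 -> miss, frames [42, 77]
42 -> hit
69 -> miss, frames [42, 77, 69]
60 -> miss, evict 77, frames [42, 69, 60]
42 -> hit
60 -> hit
42 -> hit
60 -> hit
42 -> hit
69 -> hit
77 -> miss, evict 69, frames [42, 60, 77]
69 -> miss, evict 77, frames [42, 60, 69]
42 -> hit
64 -> miss, evict 69, frames [42, 60, 64]
16 -> miss, evict 64, frames [42, 60, 16]
42 -> hit
96 -> miss, evict 16, frames [42, 60, 96]
69 -> miss, evict 96, frames [42, 60, 69]
64 -> miss, evict 69, frames [42, 60, 64]
96 -> miss, evict 64, frames [42, 60, 96]
69 -> miss, evict 96, frames [42, 60, 69]
Page faults: 13.

13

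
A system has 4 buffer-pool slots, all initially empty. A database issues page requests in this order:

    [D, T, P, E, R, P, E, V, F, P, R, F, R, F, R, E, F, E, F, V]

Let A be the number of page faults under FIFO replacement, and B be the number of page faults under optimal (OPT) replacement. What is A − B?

Under FIFO: F F F F F . . F F F . . . . . F . . . . → 9 faults.
Under OPT: F F F F F . . F F . . . . . . . . . . F → 8 faults.
A − B = 9 − 8 = 1.

1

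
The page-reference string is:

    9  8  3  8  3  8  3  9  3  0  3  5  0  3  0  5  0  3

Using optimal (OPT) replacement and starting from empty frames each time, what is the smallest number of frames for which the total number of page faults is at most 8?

f=1: 18 faults
f=2: 9 faults
f=3: 5 faults
f=4: 5 faults
f=5: 5 faults
Smallest f with faults ≤ 8 is 3.

3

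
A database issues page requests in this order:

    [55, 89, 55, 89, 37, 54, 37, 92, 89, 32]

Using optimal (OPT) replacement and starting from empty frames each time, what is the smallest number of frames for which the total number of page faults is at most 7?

f=1: 10 faults
f=2: 7 faults
f=3: 6 faults
f=4: 6 faults
f=5: 6 faults
f=6: 6 faults
Smallest f with faults ≤ 7 is 2.

2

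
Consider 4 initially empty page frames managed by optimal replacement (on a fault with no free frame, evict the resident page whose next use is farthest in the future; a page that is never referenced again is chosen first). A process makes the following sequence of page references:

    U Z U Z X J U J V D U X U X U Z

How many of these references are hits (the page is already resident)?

U -> fault, frames (U)
Z -> fault, frames (U Z)
U -> hit
Z -> hit
X -> fault, frames (U Z X)
J -> fault, frames (U Z X J)
U -> hit
J -> hit
V -> fault, evict J, frames (U Z X V)
D -> fault, evict V, frames (U Z X D)
U -> hit
X -> hit
U -> hit
X -> hit
U -> hit
Z -> hit
Hits: 10.

10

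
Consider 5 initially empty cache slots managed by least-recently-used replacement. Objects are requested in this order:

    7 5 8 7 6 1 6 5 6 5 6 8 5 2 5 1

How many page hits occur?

10

7 -> miss, frames [7]
5 -> miss, frames [7, 5]
8 -> miss, frames [7, 5, 8]
7 -> hit
6 -> miss, frames [5, 8, 7, 6]
1 -> miss, frames [5, 8, 7, 6, 1]
6 -> hit
5 -> hit
6 -> hit
5 -> hit
6 -> hit
8 -> hit
5 -> hit
2 -> miss, evict 7, frames [1, 6, 8, 5, 2]
5 -> hit
1 -> hit
Hits: 10.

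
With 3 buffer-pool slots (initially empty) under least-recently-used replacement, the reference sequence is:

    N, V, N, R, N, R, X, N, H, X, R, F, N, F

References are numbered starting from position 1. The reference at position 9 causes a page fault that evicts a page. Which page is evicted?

pos 1: N -> fault, frames (N)
pos 2: V -> fault, frames (N V)
pos 3: N -> hit
pos 4: R -> fault, frames (V N R)
pos 5: N -> hit
pos 6: R -> hit
pos 7: X -> fault, evict V, frames (N R X)
pos 8: N -> hit
pos 9: H -> fault, evict R, frames (X N H)
At position 9, page R is evicted.

R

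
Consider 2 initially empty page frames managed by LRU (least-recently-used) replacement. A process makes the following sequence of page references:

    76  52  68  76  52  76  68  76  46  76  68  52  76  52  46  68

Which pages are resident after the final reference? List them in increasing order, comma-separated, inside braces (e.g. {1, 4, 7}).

{46, 68}

76 → miss, frames [76]
52 → miss, frames [76, 52]
68 → miss, evict 76, frames [52, 68]
76 → miss, evict 52, frames [68, 76]
52 → miss, evict 68, frames [76, 52]
76 → hit
68 → miss, evict 52, frames [76, 68]
76 → hit
46 → miss, evict 68, frames [76, 46]
76 → hit
68 → miss, evict 46, frames [76, 68]
52 → miss, evict 76, frames [68, 52]
76 → miss, evict 68, frames [52, 76]
52 → hit
46 → miss, evict 76, frames [52, 46]
68 → miss, evict 52, frames [46, 68]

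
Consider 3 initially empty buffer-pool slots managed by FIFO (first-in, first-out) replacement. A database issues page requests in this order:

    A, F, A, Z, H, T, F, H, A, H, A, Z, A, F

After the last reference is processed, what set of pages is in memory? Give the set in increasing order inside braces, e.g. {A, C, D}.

A: miss, frames {A}
F: miss, frames {A,F}
A: hit
Z: miss, frames {A,F,Z}
H: miss, evict A, frames {F,Z,H}
T: miss, evict F, frames {Z,H,T}
F: miss, evict Z, frames {H,T,F}
H: hit
A: miss, evict H, frames {T,F,A}
H: miss, evict T, frames {F,A,H}
A: hit
Z: miss, evict F, frames {A,H,Z}
A: hit
F: miss, evict A, frames {H,Z,F}

{F, H, Z}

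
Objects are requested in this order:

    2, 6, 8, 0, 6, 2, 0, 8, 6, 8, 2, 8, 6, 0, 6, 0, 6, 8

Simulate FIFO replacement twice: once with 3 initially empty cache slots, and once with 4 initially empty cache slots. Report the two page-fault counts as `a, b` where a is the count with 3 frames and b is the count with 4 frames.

8, 4

3 frames: F F F F . F . . F F . . . F . . . . → 8 faults.
4 frames: F F F F . . . . . . . . . . . . . . → 4 faults.
4 < 8: adding a frame reduced faults, as is typical.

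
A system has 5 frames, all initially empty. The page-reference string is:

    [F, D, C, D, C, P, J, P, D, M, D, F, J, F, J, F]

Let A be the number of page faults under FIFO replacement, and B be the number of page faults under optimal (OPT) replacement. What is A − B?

Under FIFO: F F F . . F F . . F . F . . . . → 7 faults.
Under OPT: F F F . . F F . . F . . . . . . → 6 faults.
A − B = 7 − 6 = 1.

1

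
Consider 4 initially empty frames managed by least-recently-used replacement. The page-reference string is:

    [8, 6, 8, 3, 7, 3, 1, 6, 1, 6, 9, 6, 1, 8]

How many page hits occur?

8 → miss, frames (8)
6 → miss, frames (8 6)
8 → hit
3 → miss, frames (6 8 3)
7 → miss, frames (6 8 3 7)
3 → hit
1 → miss, evict 6, frames (8 7 3 1)
6 → miss, evict 8, frames (7 3 1 6)
1 → hit
6 → hit
9 → miss, evict 7, frames (3 1 6 9)
6 → hit
1 → hit
8 → miss, evict 3, frames (9 6 1 8)
Hits: 6.

6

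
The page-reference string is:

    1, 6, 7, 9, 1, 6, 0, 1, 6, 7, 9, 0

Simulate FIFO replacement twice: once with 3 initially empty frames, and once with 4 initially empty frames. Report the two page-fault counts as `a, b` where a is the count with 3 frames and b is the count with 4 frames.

3 frames: F F F F F F F . . F F . → 9 faults.
4 frames: F F F F . . F F F F F F → 10 faults.
10 > 9: adding a frame increased faults — Belady's anomaly.

9, 10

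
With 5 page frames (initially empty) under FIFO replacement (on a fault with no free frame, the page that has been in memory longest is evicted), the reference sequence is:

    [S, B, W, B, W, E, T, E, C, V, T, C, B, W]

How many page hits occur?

5

S -> miss, frames [S]
B -> miss, frames [S, B]
W -> miss, frames [S, B, W]
B -> hit
W -> hit
E -> miss, frames [S, B, W, E]
T -> miss, frames [S, B, W, E, T]
E -> hit
C -> miss, evict S, frames [B, W, E, T, C]
V -> miss, evict B, frames [W, E, T, C, V]
T -> hit
C -> hit
B -> miss, evict W, frames [E, T, C, V, B]
W -> miss, evict E, frames [T, C, V, B, W]
Hits: 5.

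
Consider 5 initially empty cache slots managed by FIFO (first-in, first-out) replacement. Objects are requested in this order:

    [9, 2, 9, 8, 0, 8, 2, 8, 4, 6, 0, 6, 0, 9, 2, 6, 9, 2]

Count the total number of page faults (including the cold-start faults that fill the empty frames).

9 -> fault, frames [9]
2 -> fault, frames [9, 2]
9 -> hit
8 -> fault, frames [9, 2, 8]
0 -> fault, frames [9, 2, 8, 0]
8 -> hit
2 -> hit
8 -> hit
4 -> fault, frames [9, 2, 8, 0, 4]
6 -> fault, evict 9, frames [2, 8, 0, 4, 6]
0 -> hit
6 -> hit
0 -> hit
9 -> fault, evict 2, frames [8, 0, 4, 6, 9]
2 -> fault, evict 8, frames [0, 4, 6, 9, 2]
6 -> hit
9 -> hit
2 -> hit
Page faults: 8.

8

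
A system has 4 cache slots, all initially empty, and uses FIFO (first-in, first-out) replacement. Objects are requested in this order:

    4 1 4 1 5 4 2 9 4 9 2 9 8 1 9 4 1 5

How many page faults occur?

9

4: fault, frames {4}
1: fault, frames {4,1}
4: hit
1: hit
5: fault, frames {4,1,5}
4: hit
2: fault, frames {4,1,5,2}
9: fault, evict 4, frames {1,5,2,9}
4: fault, evict 1, frames {5,2,9,4}
9: hit
2: hit
9: hit
8: fault, evict 5, frames {2,9,4,8}
1: fault, evict 2, frames {9,4,8,1}
9: hit
4: hit
1: hit
5: fault, evict 9, frames {4,8,1,5}
Page faults: 9.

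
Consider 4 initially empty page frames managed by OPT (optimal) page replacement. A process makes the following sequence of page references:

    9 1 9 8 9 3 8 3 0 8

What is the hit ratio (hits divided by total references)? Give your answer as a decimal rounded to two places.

0.50

9 → fault, frames {9}
1 → fault, frames {9,1}
9 → hit
8 → fault, frames {9,1,8}
9 → hit
3 → fault, frames {9,1,8,3}
8 → hit
3 → hit
0 → fault, evict 3, frames {9,1,8,0}
8 → hit
Hits: 5 of 10 references → 5/10 = 0.5000.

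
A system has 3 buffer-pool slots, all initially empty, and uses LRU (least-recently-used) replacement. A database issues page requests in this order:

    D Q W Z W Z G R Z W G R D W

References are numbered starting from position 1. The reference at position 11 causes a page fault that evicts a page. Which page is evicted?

pos 1: D: fault, frames {D}
pos 2: Q: fault, frames {D,Q}
pos 3: W: fault, frames {D,Q,W}
pos 4: Z: fault, evict D, frames {Q,W,Z}
pos 5: W: hit
pos 6: Z: hit
pos 7: G: fault, evict Q, frames {W,Z,G}
pos 8: R: fault, evict W, frames {Z,G,R}
pos 9: Z: hit
pos 10: W: fault, evict G, frames {R,Z,W}
pos 11: G: fault, evict R, frames {Z,W,G}
At position 11, page R is evicted.

R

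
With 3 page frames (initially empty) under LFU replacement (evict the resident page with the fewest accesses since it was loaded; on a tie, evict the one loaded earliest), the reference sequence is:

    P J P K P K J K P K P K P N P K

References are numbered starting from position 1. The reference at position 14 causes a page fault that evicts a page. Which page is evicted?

pos 1: P → fault, frames [P]
pos 2: J → fault, frames [P, J]
pos 3: P → hit
pos 4: K → fault, frames [P, J, K]
pos 5: P → hit
pos 6: K → hit
pos 7: J → hit
pos 8: K → hit
pos 9: P → hit
pos 10: K → hit
pos 11: P → hit
pos 12: K → hit
pos 13: P → hit
pos 14: N → fault, evict J, frames [P, K, N]
At position 14, page J is evicted.

J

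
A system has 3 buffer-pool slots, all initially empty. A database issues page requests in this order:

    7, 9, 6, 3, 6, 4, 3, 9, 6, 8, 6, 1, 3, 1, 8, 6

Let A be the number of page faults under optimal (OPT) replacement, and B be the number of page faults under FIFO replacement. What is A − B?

Under OPT: F F F F . F . . F F . F . . . F → 9 faults.
Under FIFO: F F F F . F . F F F . F F . . F → 11 faults.
A − B = 9 − 11 = -2.

-2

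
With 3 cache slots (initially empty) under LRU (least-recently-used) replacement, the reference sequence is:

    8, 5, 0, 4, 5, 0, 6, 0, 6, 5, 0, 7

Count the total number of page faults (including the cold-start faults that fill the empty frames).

8: miss, frames {8}
5: miss, frames {8,5}
0: miss, frames {8,5,0}
4: miss, evict 8, frames {5,0,4}
5: hit
0: hit
6: miss, evict 4, frames {5,0,6}
0: hit
6: hit
5: hit
0: hit
7: miss, evict 6, frames {5,0,7}
Page faults: 6.

6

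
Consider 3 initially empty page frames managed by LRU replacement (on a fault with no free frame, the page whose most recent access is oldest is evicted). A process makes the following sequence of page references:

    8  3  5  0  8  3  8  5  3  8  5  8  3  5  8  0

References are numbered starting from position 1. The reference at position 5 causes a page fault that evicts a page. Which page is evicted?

pos 1: 8 -> miss, frames [8]
pos 2: 3 -> miss, frames [8, 3]
pos 3: 5 -> miss, frames [8, 3, 5]
pos 4: 0 -> miss, evict 8, frames [3, 5, 0]
pos 5: 8 -> miss, evict 3, frames [5, 0, 8]
At position 5, page 3 is evicted.

3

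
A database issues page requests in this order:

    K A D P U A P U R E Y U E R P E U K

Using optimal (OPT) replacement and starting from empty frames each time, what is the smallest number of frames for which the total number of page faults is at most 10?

4

f=1: 18 faults
f=2: 14 faults
f=3: 11 faults
f=4: 10 faults
f=5: 9 faults
f=6: 8 faults
f=7: 8 faults
f=8: 8 faults
Smallest f with faults ≤ 10 is 4.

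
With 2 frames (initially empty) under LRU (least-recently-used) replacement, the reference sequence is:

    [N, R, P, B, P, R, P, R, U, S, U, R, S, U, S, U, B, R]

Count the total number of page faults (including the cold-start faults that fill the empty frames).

12

N -> fault, frames [N]
R -> fault, frames [N, R]
P -> fault, evict N, frames [R, P]
B -> fault, evict R, frames [P, B]
P -> hit
R -> fault, evict B, frames [P, R]
P -> hit
R -> hit
U -> fault, evict P, frames [R, U]
S -> fault, evict R, frames [U, S]
U -> hit
R -> fault, evict S, frames [U, R]
S -> fault, evict U, frames [R, S]
U -> fault, evict R, frames [S, U]
S -> hit
U -> hit
B -> fault, evict S, frames [U, B]
R -> fault, evict U, frames [B, R]
Page faults: 12.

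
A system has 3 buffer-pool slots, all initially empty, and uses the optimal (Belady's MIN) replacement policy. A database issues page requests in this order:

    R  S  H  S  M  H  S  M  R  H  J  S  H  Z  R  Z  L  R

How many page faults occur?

R: miss, frames {R}
S: miss, frames {R,S}
H: miss, frames {R,S,H}
S: hit
M: miss, evict R, frames {S,H,M}
H: hit
S: hit
M: hit
R: miss, evict M, frames {S,H,R}
H: hit
J: miss, evict R, frames {S,H,J}
S: hit
H: hit
Z: miss, evict J, frames {S,H,Z}
R: miss, evict H, frames {S,Z,R}
Z: hit
L: miss, evict Z, frames {S,R,L}
R: hit
Page faults: 9.

9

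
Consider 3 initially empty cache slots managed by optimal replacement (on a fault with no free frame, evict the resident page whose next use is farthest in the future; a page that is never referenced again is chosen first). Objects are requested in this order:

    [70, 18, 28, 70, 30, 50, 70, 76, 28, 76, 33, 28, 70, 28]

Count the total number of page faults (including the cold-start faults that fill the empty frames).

7

70 -> fault, frames [70]
18 -> fault, frames [70, 18]
28 -> fault, frames [70, 18, 28]
70 -> hit
30 -> fault, evict 18, frames [70, 28, 30]
50 -> fault, evict 30, frames [70, 28, 50]
70 -> hit
76 -> fault, evict 50, frames [70, 28, 76]
28 -> hit
76 -> hit
33 -> fault, evict 76, frames [70, 28, 33]
28 -> hit
70 -> hit
28 -> hit
Page faults: 7.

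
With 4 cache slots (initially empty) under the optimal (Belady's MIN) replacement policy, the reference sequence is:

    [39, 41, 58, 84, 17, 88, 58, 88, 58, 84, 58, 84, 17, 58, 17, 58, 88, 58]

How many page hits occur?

39 -> miss, frames {39}
41 -> miss, frames {39,41}
58 -> miss, frames {39,41,58}
84 -> miss, frames {39,41,58,84}
17 -> miss, evict 41, frames {39,58,84,17}
88 -> miss, evict 39, frames {58,84,17,88}
58 -> hit
88 -> hit
58 -> hit
84 -> hit
58 -> hit
84 -> hit
17 -> hit
58 -> hit
17 -> hit
58 -> hit
88 -> hit
58 -> hit
Hits: 12.

12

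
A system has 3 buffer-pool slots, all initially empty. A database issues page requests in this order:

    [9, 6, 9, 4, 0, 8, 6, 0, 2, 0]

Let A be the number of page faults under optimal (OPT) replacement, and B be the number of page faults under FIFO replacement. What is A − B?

-2

Under OPT: F F . F F F . . F . → 6 faults.
Under FIFO: F F . F F F F . F F → 8 faults.
A − B = 6 − 8 = -2.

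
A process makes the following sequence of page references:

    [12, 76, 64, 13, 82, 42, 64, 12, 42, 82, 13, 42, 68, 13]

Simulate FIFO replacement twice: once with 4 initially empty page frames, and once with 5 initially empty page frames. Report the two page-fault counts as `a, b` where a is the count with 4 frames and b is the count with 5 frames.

4 frames: F F F F F F . F . . . . F F → 9 faults.
5 frames: F F F F F F . F . . . . F . → 8 faults.
8 < 9: adding a frame reduced faults, as is typical.

9, 8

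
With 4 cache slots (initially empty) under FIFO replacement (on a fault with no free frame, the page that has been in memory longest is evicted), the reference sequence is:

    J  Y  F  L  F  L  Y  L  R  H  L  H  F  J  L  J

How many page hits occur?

9

J: fault, frames [J]
Y: fault, frames [J, Y]
F: fault, frames [J, Y, F]
L: fault, frames [J, Y, F, L]
F: hit
L: hit
Y: hit
L: hit
R: fault, evict J, frames [Y, F, L, R]
H: fault, evict Y, frames [F, L, R, H]
L: hit
H: hit
F: hit
J: fault, evict F, frames [L, R, H, J]
L: hit
J: hit
Hits: 9.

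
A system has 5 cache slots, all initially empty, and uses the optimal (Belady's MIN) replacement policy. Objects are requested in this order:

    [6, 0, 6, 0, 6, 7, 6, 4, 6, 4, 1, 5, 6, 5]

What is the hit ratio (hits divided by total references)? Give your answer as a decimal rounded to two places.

6 -> fault, frames (6)
0 -> fault, frames (6 0)
6 -> hit
0 -> hit
6 -> hit
7 -> fault, frames (6 0 7)
6 -> hit
4 -> fault, frames (6 0 7 4)
6 -> hit
4 -> hit
1 -> fault, frames (6 0 7 4 1)
5 -> fault, evict 1, frames (6 0 7 4 5)
6 -> hit
5 -> hit
Hits: 8 of 14 references → 8/14 = 0.5714.

0.57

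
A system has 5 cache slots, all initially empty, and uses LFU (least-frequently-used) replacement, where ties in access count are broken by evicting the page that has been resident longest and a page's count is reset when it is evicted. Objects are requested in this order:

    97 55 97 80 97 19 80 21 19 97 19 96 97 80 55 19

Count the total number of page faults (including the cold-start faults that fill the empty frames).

7

97 -> miss, frames {97}
55 -> miss, frames {97,55}
97 -> hit
80 -> miss, frames {97,55,80}
97 -> hit
19 -> miss, frames {97,55,80,19}
80 -> hit
21 -> miss, frames {97,55,80,19,21}
19 -> hit
97 -> hit
19 -> hit
96 -> miss, evict 55, frames {97,80,19,21,96}
97 -> hit
80 -> hit
55 -> miss, evict 21, frames {97,80,19,96,55}
19 -> hit
Page faults: 7.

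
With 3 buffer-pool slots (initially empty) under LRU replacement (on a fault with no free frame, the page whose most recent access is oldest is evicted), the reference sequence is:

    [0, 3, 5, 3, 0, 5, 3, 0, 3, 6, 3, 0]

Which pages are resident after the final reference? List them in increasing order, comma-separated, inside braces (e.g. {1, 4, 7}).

{0, 3, 6}

0: miss, frames [0]
3: miss, frames [0, 3]
5: miss, frames [0, 3, 5]
3: hit
0: hit
5: hit
3: hit
0: hit
3: hit
6: miss, evict 5, frames [0, 3, 6]
3: hit
0: hit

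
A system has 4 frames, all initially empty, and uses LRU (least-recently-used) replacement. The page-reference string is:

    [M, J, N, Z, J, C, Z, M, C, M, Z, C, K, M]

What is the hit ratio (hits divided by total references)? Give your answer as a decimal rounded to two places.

0.50

M → miss, frames [M]
J → miss, frames [M, J]
N → miss, frames [M, J, N]
Z → miss, frames [M, J, N, Z]
J → hit
C → miss, evict M, frames [N, Z, J, C]
Z → hit
M → miss, evict N, frames [J, C, Z, M]
C → hit
M → hit
Z → hit
C → hit
K → miss, evict J, frames [M, Z, C, K]
M → hit
Hits: 7 of 14 references → 7/14 = 0.5000.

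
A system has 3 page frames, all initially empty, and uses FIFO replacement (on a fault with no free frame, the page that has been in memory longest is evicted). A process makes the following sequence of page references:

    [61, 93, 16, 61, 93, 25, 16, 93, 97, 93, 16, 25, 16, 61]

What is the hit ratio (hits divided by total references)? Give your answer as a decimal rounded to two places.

61: fault, frames [61]
93: fault, frames [61, 93]
16: fault, frames [61, 93, 16]
61: hit
93: hit
25: fault, evict 61, frames [93, 16, 25]
16: hit
93: hit
97: fault, evict 93, frames [16, 25, 97]
93: fault, evict 16, frames [25, 97, 93]
16: fault, evict 25, frames [97, 93, 16]
25: fault, evict 97, frames [93, 16, 25]
16: hit
61: fault, evict 93, frames [16, 25, 61]
Hits: 5 of 14 references → 5/14 = 0.3571.

0.36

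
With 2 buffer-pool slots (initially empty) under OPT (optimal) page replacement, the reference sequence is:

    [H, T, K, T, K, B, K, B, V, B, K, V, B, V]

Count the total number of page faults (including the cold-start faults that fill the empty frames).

7

H: fault, frames [H]
T: fault, frames [H, T]
K: fault, evict H, frames [T, K]
T: hit
K: hit
B: fault, evict T, frames [K, B]
K: hit
B: hit
V: fault, evict K, frames [B, V]
B: hit
K: fault, evict B, frames [V, K]
V: hit
B: fault, evict K, frames [V, B]
V: hit
Page faults: 7.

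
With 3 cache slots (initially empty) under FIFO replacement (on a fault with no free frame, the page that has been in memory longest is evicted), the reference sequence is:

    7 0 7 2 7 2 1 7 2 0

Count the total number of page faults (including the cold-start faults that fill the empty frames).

6

7 -> fault, frames (7)
0 -> fault, frames (7 0)
7 -> hit
2 -> fault, frames (7 0 2)
7 -> hit
2 -> hit
1 -> fault, evict 7, frames (0 2 1)
7 -> fault, evict 0, frames (2 1 7)
2 -> hit
0 -> fault, evict 2, frames (1 7 0)
Page faults: 6.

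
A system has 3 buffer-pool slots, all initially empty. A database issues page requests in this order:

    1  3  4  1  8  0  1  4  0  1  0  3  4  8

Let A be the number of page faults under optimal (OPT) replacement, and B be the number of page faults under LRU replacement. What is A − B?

Under OPT: F F F . F F . . . . . F . F → 7 faults.
Under LRU: F F F . F F . F . . . F F F → 9 faults.
A − B = 7 − 9 = -2.

-2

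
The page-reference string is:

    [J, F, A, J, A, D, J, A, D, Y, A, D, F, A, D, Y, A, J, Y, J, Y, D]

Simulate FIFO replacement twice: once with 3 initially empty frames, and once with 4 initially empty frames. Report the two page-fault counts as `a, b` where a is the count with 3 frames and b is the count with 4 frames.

13, 6

3 frames: F F F . . F F . . F F F F . . F F F . . . F → 13 faults.
4 frames: F F F . . F . . . F . . . . . . . F . . . . → 6 faults.
6 < 13: adding a frame reduced faults, as is typical.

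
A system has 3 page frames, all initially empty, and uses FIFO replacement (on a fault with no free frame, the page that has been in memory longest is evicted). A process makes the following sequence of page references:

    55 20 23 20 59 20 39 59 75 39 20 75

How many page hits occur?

55 -> miss, frames {55}
20 -> miss, frames {55,20}
23 -> miss, frames {55,20,23}
20 -> hit
59 -> miss, evict 55, frames {20,23,59}
20 -> hit
39 -> miss, evict 20, frames {23,59,39}
59 -> hit
75 -> miss, evict 23, frames {59,39,75}
39 -> hit
20 -> miss, evict 59, frames {39,75,20}
75 -> hit
Hits: 5.

5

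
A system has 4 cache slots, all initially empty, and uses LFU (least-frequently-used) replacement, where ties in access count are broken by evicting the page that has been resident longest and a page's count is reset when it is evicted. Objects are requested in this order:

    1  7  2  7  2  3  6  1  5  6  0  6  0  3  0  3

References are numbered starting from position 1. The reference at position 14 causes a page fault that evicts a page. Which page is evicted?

pos 1: 1 → fault, frames [1]
pos 2: 7 → fault, frames [1, 7]
pos 3: 2 → fault, frames [1, 7, 2]
pos 4: 7 → hit
pos 5: 2 → hit
pos 6: 3 → fault, frames [1, 7, 2, 3]
pos 7: 6 → fault, evict 1, frames [7, 2, 3, 6]
pos 8: 1 → fault, evict 3, frames [7, 2, 6, 1]
pos 9: 5 → fault, evict 6, frames [7, 2, 1, 5]
pos 10: 6 → fault, evict 1, frames [7, 2, 5, 6]
pos 11: 0 → fault, evict 5, frames [7, 2, 6, 0]
pos 12: 6 → hit
pos 13: 0 → hit
pos 14: 3 → fault, evict 7, frames [2, 6, 0, 3]
At position 14, page 7 is evicted.

7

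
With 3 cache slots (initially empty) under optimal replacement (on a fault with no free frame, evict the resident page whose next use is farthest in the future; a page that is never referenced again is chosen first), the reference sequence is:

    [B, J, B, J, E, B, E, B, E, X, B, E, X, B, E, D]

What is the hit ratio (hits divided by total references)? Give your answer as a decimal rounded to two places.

0.69

B → miss, frames [B]
J → miss, frames [B, J]
B → hit
J → hit
E → miss, frames [B, J, E]
B → hit
E → hit
B → hit
E → hit
X → miss, evict J, frames [B, E, X]
B → hit
E → hit
X → hit
B → hit
E → hit
D → miss, evict X, frames [B, E, D]
Hits: 11 of 16 references → 11/16 = 0.6875.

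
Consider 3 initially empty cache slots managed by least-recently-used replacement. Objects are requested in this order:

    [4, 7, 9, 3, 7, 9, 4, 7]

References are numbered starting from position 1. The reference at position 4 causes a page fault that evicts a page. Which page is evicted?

pos 1: 4 → fault, frames (4)
pos 2: 7 → fault, frames (4 7)
pos 3: 9 → fault, frames (4 7 9)
pos 4: 3 → fault, evict 4, frames (7 9 3)
At position 4, page 4 is evicted.

4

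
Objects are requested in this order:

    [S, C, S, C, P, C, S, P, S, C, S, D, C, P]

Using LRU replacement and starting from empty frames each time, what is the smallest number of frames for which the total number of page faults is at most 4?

4

f=1: 14 faults
f=2: 9 faults
f=3: 5 faults
f=4: 4 faults
Smallest f with faults ≤ 4 is 4.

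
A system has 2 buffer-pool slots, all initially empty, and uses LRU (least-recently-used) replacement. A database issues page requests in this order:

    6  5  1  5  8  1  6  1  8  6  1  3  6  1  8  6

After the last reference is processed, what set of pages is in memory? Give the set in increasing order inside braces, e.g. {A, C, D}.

6: fault, frames (6)
5: fault, frames (6 5)
1: fault, evict 6, frames (5 1)
5: hit
8: fault, evict 1, frames (5 8)
1: fault, evict 5, frames (8 1)
6: fault, evict 8, frames (1 6)
1: hit
8: fault, evict 6, frames (1 8)
6: fault, evict 1, frames (8 6)
1: fault, evict 8, frames (6 1)
3: fault, evict 6, frames (1 3)
6: fault, evict 1, frames (3 6)
1: fault, evict 3, frames (6 1)
8: fault, evict 6, frames (1 8)
6: fault, evict 1, frames (8 6)

{6, 8}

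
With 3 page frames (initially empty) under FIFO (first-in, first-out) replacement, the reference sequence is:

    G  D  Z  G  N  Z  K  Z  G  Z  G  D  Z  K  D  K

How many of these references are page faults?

G -> fault, frames {G}
D -> fault, frames {G,D}
Z -> fault, frames {G,D,Z}
G -> hit
N -> fault, evict G, frames {D,Z,N}
Z -> hit
K -> fault, evict D, frames {Z,N,K}
Z -> hit
G -> fault, evict Z, frames {N,K,G}
Z -> fault, evict N, frames {K,G,Z}
G -> hit
D -> fault, evict K, frames {G,Z,D}
Z -> hit
K -> fault, evict G, frames {Z,D,K}
D -> hit
K -> hit
Page faults: 9.

9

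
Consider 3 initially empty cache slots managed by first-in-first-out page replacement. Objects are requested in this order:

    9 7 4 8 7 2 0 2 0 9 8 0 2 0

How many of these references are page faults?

9 -> fault, frames {9}
7 -> fault, frames {9,7}
4 -> fault, frames {9,7,4}
8 -> fault, evict 9, frames {7,4,8}
7 -> hit
2 -> fault, evict 7, frames {4,8,2}
0 -> fault, evict 4, frames {8,2,0}
2 -> hit
0 -> hit
9 -> fault, evict 8, frames {2,0,9}
8 -> fault, evict 2, frames {0,9,8}
0 -> hit
2 -> fault, evict 0, frames {9,8,2}
0 -> fault, evict 9, frames {8,2,0}
Page faults: 10.

10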